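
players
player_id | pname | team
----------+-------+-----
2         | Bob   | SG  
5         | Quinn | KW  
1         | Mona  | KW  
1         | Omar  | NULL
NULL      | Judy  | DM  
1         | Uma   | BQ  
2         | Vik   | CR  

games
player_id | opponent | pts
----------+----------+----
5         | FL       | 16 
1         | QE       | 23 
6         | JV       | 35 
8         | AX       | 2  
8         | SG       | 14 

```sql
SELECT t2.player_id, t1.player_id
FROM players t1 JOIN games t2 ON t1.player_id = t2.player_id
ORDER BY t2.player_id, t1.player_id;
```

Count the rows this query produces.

INNER JOIN keeps only pairs where the ON condition holds.
Matching on t1.player_id = t2.player_id. A NULL in a compared column never satisfies the condition.
Matched pairs: 4.
Total: 4 rows.

4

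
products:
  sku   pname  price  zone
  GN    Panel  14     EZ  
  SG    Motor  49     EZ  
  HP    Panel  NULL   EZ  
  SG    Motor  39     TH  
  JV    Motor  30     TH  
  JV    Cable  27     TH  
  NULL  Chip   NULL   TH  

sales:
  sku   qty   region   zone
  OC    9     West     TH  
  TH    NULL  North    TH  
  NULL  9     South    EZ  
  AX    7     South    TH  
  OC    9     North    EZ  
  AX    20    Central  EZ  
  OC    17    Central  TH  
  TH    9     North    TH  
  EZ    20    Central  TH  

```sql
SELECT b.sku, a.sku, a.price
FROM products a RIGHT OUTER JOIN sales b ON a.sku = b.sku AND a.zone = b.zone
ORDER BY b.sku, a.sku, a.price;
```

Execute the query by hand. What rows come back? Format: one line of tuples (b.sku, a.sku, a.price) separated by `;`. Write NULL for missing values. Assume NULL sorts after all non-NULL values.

(AX, NULL, NULL); (AX, NULL, NULL); (EZ, NULL, NULL); (OC, NULL, NULL); (OC, NULL, NULL); (OC, NULL, NULL); (TH, NULL, NULL); (TH, NULL, NULL); (NULL, NULL, NULL)

RIGHT JOIN keeps every row from `sales`; unmatched rows get NULL for `products`'s columns.
Matching on a.sku = b.sku AND a.zone = b.zone. A NULL in a compared column never satisfies the condition.
- sku=GN, zone=EZ: no matching b row.
- sku=SG, zone=EZ: no matching b row.
- sku=HP, zone=EZ: no matching b row.
- sku=SG, zone=TH: no matching b row.
- sku=JV, zone=TH: no matching b row.
- sku=JV, zone=TH: no matching b row.
- sku=NULL, zone=TH: no matching b row.
- 9 b row(s) had no a match → kept, a columns NULL.
After projecting and ordering:
b.sku | a.sku | a.price
AX | NULL | NULL
AX | NULL | NULL
EZ | NULL | NULL
OC | NULL | NULL
OC | NULL | NULL
OC | NULL | NULL
TH | NULL | NULL
TH | NULL | NULL
NULL | NULL | NULL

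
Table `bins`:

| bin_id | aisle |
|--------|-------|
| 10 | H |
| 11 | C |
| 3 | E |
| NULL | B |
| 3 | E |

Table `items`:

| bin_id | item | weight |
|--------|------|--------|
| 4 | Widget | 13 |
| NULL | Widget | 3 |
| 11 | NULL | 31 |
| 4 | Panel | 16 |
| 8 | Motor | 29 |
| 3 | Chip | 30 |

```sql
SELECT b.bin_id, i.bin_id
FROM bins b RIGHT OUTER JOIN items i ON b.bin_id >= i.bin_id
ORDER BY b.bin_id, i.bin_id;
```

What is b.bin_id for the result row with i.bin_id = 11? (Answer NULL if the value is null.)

11

RIGHT JOIN keeps every row from `items`; unmatched rows get NULL for `bins`'s columns.
Matching on b.bin_id >= i.bin_id. A NULL in a compared column never satisfies the condition.
- b (bin_id=10) pairs with 4 row(s) of i.
- b (bin_id=11) pairs with 5 row(s) of i.
- b (bin_id=3) pairs with 1 row(s) of i.
- b (bin_id=NULL) has no partner in i.
- b (bin_id=3) pairs with 1 row(s) of i.
- plus 1 unmatched i row(s), each kept with NULL b columns.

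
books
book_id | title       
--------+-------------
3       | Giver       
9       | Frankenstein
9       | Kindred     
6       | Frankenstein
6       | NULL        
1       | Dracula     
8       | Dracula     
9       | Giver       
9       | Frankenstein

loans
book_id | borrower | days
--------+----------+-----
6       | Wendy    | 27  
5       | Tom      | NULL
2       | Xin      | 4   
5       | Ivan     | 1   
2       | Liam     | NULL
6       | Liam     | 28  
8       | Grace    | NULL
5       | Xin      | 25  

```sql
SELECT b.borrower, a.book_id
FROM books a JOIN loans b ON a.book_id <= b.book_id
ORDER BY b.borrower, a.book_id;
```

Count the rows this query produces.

21

INNER JOIN keeps only pairs where the ON condition holds.
Matching on a.book_id <= b.book_id.
- a row (book_id=3): matches 6 b row(s) → 6 output row(s).
- a row (book_id=9): no match → dropped.
- a row (book_id=9): no match → dropped.
- a row (book_id=6): matches 3 b row(s) → 3 output row(s).
- a row (book_id=6): matches 3 b row(s) → 3 output row(s).
- a row (book_id=1): matches 8 b row(s) → 8 output row(s).
- a row (book_id=8): matches 1 b row(s) → 1 output row(s).
- a row (book_id=9): no match → dropped.
- a row (book_id=9): no match → dropped.
Total: 21 rows.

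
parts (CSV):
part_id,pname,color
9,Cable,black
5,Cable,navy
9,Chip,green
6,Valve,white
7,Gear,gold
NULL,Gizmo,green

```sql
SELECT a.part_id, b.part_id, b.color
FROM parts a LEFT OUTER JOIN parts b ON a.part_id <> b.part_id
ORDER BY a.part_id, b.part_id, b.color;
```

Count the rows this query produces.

LEFT JOIN keeps every row from `parts a`; unmatched rows get NULL for `parts b`'s columns.
Matching on a.part_id <> b.part_id. A NULL in a compared column never satisfies the condition.
Matched pairs: 18; unmatched a rows kept: 1.
Total: 18 matched + 1 padded = 19 rows.

19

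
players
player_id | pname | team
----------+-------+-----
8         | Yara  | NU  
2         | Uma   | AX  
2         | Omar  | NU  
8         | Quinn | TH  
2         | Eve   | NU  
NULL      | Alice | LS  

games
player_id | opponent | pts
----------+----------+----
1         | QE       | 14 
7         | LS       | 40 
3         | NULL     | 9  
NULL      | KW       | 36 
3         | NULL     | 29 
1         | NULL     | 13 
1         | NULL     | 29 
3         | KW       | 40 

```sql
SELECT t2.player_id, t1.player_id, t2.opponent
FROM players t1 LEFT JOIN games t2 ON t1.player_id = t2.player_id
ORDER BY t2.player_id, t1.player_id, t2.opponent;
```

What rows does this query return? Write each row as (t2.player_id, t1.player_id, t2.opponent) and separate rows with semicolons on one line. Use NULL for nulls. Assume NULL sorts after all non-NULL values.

(NULL, 2, NULL); (NULL, 2, NULL); (NULL, 2, NULL); (NULL, 8, NULL); (NULL, 8, NULL); (NULL, NULL, NULL)

LEFT JOIN keeps every row from `players`; unmatched rows get NULL for `games`'s columns.
Matching on t1.player_id = t2.player_id. A NULL in a compared column never satisfies the condition.
Matched pairs: 0; unmatched t1 rows kept: 6.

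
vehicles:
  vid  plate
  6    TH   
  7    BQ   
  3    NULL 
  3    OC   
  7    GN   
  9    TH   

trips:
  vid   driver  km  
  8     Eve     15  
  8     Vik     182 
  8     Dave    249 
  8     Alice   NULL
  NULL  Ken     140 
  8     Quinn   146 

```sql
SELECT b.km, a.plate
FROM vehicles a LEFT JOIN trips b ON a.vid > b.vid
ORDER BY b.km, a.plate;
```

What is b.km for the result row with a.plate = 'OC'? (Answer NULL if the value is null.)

LEFT JOIN keeps every row from `vehicles`; unmatched rows get NULL for `trips`'s columns.
Matching on a.vid > b.vid. A NULL in a compared column never satisfies the condition.
- vid=6: no b row matches, row kept with b columns NULL.
- vid=7: no b row matches, row kept with b columns NULL.
- vid=3: no b row matches, row kept with b columns NULL.
- vid=3: no b row matches, row kept with b columns NULL.
- vid=7: no b row matches, row kept with b columns NULL.
- vid=9: 5 matching b row(s), so 5 row(s) emitted.

NULL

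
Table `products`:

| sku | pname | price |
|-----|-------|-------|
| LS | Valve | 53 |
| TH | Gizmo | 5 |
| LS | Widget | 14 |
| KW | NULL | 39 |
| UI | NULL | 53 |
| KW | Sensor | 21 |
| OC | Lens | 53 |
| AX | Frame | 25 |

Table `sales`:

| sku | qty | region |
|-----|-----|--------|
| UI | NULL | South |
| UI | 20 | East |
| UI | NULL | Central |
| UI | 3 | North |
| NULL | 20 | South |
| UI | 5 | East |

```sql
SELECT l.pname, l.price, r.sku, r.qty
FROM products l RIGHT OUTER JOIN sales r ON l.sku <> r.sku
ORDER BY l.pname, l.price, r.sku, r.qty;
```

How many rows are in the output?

36

RIGHT JOIN keeps every row from `sales`; unmatched rows get NULL for `products`'s columns.
Matching on l.sku <> r.sku. A NULL in a compared column never satisfies the condition.
- l row (sku=LS): matches 5 r row(s) → 5 output row(s).
- l row (sku=TH): matches 5 r row(s) → 5 output row(s).
- l row (sku=LS): matches 5 r row(s) → 5 output row(s).
- l row (sku=KW): matches 5 r row(s) → 5 output row(s).
- l row (sku=UI): no match.
- l row (sku=KW): matches 5 r row(s) → 5 output row(s).
- l row (sku=OC): matches 5 r row(s) → 5 output row(s).
- l row (sku=AX): matches 5 r row(s) → 5 output row(s).
- 1 r row(s) had no l match → kept, l columns NULL.
Total: 35 matched + 1 padded = 36 rows.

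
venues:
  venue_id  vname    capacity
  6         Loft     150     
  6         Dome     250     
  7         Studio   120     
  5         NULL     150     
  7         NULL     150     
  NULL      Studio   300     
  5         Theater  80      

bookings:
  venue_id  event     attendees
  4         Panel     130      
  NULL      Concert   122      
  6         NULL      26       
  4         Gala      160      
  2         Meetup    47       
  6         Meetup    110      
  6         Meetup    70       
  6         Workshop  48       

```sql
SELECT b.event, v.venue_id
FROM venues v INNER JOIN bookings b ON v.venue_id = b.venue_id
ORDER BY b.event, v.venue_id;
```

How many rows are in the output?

INNER JOIN keeps only pairs where the ON condition holds.
Matching on v.venue_id = b.venue_id. A NULL in a compared column never satisfies the condition.
Matched pairs: 8.
Total: 8 rows.

8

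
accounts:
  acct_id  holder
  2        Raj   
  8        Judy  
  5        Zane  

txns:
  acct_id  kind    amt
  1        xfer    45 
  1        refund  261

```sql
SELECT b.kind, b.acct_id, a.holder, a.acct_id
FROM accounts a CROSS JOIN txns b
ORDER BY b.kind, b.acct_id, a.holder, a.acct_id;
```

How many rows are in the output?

6

CROSS JOIN pairs every row of `accounts` with every row of `txns`: 3 × 2 = 6 rows.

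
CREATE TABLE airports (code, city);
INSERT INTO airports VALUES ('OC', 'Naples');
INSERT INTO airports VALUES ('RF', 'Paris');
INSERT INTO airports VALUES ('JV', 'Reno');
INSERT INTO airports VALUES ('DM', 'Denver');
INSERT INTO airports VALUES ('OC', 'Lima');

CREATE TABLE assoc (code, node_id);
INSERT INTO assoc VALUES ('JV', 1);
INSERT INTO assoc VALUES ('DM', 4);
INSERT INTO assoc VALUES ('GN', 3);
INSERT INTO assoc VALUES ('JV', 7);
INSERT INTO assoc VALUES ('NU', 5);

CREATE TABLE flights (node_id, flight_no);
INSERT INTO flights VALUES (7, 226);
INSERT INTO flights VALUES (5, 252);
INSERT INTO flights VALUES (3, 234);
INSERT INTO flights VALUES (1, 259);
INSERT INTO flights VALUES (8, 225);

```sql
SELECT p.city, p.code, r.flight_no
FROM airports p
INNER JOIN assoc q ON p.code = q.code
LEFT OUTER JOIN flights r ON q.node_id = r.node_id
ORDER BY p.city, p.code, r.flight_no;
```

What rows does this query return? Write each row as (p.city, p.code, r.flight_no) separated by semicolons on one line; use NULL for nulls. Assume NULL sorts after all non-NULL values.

(Denver, DM, NULL); (Reno, JV, 226); (Reno, JV, 259)

Step 1 — p INNER JOIN q on code → 3 row(s).
Then LEFT JOIN `flights r` on node_id: each of those 3 rows is kept; rows whose q.node_id has no match in r get NULL for r's columns.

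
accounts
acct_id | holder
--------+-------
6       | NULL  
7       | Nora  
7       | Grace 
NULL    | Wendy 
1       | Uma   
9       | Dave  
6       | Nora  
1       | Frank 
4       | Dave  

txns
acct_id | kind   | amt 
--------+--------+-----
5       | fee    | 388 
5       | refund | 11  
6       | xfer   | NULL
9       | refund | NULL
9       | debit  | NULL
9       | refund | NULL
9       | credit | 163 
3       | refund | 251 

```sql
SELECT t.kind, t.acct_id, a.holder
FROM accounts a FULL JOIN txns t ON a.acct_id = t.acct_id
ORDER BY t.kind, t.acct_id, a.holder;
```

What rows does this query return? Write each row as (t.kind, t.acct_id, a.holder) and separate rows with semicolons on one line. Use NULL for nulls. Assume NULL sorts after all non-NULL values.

(credit, 9, Dave); (debit, 9, Dave); (fee, 5, NULL); (refund, 3, NULL); (refund, 5, NULL); (refund, 9, Dave); (refund, 9, Dave); (xfer, 6, Nora); (xfer, 6, NULL); (NULL, NULL, Dave); (NULL, NULL, Frank); (NULL, NULL, Grace); (NULL, NULL, Nora); (NULL, NULL, Uma); (NULL, NULL, Wendy)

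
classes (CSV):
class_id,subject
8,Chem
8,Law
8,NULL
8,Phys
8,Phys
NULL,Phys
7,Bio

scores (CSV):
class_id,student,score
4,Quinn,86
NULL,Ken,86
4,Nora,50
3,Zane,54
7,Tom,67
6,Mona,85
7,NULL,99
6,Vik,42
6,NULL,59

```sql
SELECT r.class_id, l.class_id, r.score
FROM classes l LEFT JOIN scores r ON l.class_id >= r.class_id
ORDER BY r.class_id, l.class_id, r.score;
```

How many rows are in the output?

49

LEFT JOIN keeps every row from `classes`; unmatched rows get NULL for `scores`'s columns.
Matching on l.class_id >= r.class_id. A NULL in a compared column never satisfies the condition.
- l row (class_id=8): matches 8 r row(s) → 8 output row(s).
- l row (class_id=8): matches 8 r row(s) → 8 output row(s).
- l row (class_id=8): matches 8 r row(s) → 8 output row(s).
- l row (class_id=8): matches 8 r row(s) → 8 output row(s).
- l row (class_id=8): matches 8 r row(s) → 8 output row(s).
- l row (class_id=NULL): no match → kept, r columns NULL.
- l row (class_id=7): matches 8 r row(s) → 8 output row(s).
Total: 48 matched + 1 padded = 49 rows.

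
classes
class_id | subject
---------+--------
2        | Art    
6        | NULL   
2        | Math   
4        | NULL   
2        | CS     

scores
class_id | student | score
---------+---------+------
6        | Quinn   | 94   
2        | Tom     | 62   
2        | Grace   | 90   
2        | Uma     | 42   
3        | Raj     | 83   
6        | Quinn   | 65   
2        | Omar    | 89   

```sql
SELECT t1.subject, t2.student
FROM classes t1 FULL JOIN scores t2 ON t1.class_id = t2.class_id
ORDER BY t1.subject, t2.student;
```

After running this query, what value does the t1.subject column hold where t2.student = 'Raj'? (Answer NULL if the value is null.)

FULL OUTER JOIN keeps every row from both sides; unmatched rows get NULL for the other side's columns.
Matching on t1.class_id = t2.class_id.
- t1[0] class_id=2 → 4 match(es) in t2 → 4 row(s).
- t1[1] class_id=6 → 2 match(es) in t2 → 2 row(s).
- t1[2] class_id=2 → 4 match(es) in t2 → 4 row(s).
- t1[3] class_id=4 → no match; kept with NULLs on the t2 side.
- t1[4] class_id=2 → 4 match(es) in t2 → 4 row(s).
- 1 t2 row(s) had no t1 match → kept, t1 columns NULL.

NULL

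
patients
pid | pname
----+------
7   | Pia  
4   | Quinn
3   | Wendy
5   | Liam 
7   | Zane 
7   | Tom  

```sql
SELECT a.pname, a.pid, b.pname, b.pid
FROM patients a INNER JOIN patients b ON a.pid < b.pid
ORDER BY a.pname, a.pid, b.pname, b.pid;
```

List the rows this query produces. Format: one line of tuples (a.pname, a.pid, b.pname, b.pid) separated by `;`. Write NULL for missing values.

INNER JOIN keeps only pairs where the ON condition holds.
Matching on a.pid < b.pid.
Matched pairs: 12.

(Liam, 5, Pia, 7); (Liam, 5, Tom, 7); (Liam, 5, Zane, 7); (Quinn, 4, Liam, 5); (Quinn, 4, Pia, 7); (Quinn, 4, Tom, 7); (Quinn, 4, Zane, 7); (Wendy, 3, Liam, 5); (Wendy, 3, Pia, 7); (Wendy, 3, Quinn, 4); (Wendy, 3, Tom, 7); (Wendy, 3, Zane, 7)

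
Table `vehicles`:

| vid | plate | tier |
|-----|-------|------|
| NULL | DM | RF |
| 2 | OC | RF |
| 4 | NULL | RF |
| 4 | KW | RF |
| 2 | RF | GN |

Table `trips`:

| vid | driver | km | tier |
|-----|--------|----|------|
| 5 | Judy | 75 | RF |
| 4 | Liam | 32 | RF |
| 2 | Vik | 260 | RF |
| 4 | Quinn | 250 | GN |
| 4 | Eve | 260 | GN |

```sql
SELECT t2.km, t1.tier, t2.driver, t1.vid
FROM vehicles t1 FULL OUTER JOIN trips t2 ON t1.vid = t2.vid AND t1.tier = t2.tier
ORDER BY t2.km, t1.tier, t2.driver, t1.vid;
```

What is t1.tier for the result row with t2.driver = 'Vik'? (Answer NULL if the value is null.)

FULL OUTER JOIN keeps every row from both sides; unmatched rows get NULL for the other side's columns.
Matching on t1.vid = t2.vid AND t1.tier = t2.tier. A NULL in a compared column never satisfies the condition.
Matched pairs: 3; unmatched t1 rows kept: 2; unmatched t2 rows kept: 3.

RF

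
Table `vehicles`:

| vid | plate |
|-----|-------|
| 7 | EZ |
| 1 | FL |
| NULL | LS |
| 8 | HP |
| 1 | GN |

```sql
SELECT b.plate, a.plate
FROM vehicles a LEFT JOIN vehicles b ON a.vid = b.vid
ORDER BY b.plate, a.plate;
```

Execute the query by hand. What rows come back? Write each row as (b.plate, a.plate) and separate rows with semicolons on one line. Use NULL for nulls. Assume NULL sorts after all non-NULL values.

(EZ, EZ); (FL, FL); (FL, GN); (GN, FL); (GN, GN); (HP, HP); (NULL, LS)

LEFT JOIN keeps every row from `vehicles a`; unmatched rows get NULL for `vehicles b`'s columns.
Matching on a.vid = b.vid. A NULL in a compared column never satisfies the condition.
- a (vid=7) pairs with 1 row(s) of b.
- a (vid=1) pairs with 2 row(s) of b.
- a (vid=NULL) has no partner → padded with NULL.
- a (vid=8) pairs with 1 row(s) of b.
- a (vid=1) pairs with 2 row(s) of b.
After projecting and ordering:
b.plate | a.plate
EZ | EZ
FL | FL
FL | GN
GN | FL
GN | GN
HP | HP
NULL | LS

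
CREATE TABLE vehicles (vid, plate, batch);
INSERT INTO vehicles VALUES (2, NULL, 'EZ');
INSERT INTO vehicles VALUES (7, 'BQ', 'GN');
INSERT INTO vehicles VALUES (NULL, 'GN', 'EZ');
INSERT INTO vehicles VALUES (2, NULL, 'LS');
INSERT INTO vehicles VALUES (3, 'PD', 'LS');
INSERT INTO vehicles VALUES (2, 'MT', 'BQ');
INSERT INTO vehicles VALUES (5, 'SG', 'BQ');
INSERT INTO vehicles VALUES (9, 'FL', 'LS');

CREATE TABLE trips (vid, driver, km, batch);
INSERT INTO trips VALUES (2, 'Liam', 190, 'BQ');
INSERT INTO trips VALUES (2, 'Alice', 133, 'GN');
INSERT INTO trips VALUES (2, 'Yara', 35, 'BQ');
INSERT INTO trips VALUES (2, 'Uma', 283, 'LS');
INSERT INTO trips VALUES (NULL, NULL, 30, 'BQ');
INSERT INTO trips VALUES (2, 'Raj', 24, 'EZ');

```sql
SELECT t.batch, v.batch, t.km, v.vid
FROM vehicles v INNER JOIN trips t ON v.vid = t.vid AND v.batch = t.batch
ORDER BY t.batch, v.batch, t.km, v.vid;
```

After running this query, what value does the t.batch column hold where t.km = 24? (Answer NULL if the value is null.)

EZ

INNER JOIN keeps only pairs where the ON condition holds.
Matching on v.vid = t.vid AND v.batch = t.batch. A NULL in a compared column never satisfies the condition.
Matched pairs: 4.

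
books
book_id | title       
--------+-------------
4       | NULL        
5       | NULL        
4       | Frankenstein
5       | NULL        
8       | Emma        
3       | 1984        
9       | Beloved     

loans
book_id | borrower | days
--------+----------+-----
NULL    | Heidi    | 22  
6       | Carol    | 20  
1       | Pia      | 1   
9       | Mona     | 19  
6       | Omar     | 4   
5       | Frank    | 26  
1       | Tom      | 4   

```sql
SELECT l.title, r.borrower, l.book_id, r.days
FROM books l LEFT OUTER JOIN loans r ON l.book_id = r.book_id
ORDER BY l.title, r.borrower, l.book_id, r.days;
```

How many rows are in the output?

7

LEFT JOIN keeps every row from `books`; unmatched rows get NULL for `loans`'s columns.
Matching on l.book_id = r.book_id. A NULL in a compared column never satisfies the condition.
Matched pairs: 3; unmatched l rows kept: 4.
Total: 3 matched + 4 padded = 7 rows.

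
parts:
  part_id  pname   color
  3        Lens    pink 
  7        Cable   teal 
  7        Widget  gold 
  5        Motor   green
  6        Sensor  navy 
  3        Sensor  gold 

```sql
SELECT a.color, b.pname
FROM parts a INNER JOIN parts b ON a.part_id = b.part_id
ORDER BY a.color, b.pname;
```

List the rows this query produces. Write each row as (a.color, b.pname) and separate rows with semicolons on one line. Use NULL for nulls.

INNER JOIN keeps only pairs where the ON condition holds.
Matching on a.part_id = b.part_id.
Matched pairs: 10.

(gold, Cable); (gold, Lens); (gold, Sensor); (gold, Widget); (green, Motor); (navy, Sensor); (pink, Lens); (pink, Sensor); (teal, Cable); (teal, Widget)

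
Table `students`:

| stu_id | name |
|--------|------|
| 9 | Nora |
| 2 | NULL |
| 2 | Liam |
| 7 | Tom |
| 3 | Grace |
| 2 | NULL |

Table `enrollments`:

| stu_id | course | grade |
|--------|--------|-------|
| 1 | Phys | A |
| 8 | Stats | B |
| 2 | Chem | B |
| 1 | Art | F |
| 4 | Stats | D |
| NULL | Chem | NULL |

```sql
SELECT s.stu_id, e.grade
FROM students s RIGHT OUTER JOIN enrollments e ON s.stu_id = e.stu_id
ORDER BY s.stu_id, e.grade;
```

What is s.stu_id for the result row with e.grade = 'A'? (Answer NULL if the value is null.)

NULL

RIGHT JOIN keeps every row from `enrollments`; unmatched rows get NULL for `students`'s columns.
Matching on s.stu_id = e.stu_id. A NULL in a compared column never satisfies the condition.
Matched pairs: 3; unmatched e rows kept: 5.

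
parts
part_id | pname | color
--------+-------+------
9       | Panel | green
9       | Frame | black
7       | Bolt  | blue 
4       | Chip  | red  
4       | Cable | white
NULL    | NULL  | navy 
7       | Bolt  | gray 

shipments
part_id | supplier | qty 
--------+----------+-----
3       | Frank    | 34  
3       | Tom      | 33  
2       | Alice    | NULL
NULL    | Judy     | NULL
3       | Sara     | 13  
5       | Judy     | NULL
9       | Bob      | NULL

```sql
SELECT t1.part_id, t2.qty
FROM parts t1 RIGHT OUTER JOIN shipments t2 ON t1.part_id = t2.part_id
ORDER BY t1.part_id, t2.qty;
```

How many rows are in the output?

8

RIGHT JOIN keeps every row from `shipments`; unmatched rows get NULL for `parts`'s columns.
Matching on t1.part_id = t2.part_id. A NULL in a compared column never satisfies the condition.
- t1[0] part_id=9 → 1 match(es) in t2 → 1 row(s).
- t1[1] part_id=9 → 1 match(es) in t2 → 1 row(s).
- t1[2] part_id=7 → no match.
- t1[3] part_id=4 → no match.
- t1[4] part_id=4 → no match.
- t1[5] part_id=NULL → no match.
- t1[6] part_id=7 → no match.
- plus 6 unmatched t2 row(s), each kept with NULL t1 columns.
Total: 2 matched + 6 padded = 8 rows.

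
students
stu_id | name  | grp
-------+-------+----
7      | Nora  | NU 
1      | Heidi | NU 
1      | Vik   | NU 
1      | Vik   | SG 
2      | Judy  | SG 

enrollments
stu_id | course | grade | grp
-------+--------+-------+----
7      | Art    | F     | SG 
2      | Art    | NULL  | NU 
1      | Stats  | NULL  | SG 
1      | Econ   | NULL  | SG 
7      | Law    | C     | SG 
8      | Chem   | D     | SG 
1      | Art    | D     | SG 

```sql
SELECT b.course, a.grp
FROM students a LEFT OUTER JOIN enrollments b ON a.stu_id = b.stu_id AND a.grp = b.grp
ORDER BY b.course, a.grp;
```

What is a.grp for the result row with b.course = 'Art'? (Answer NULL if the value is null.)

SG

LEFT JOIN keeps every row from `students`; unmatched rows get NULL for `enrollments`'s columns.
Matching on a.stu_id = b.stu_id AND a.grp = b.grp.
Matched pairs: 3; unmatched a rows kept: 4.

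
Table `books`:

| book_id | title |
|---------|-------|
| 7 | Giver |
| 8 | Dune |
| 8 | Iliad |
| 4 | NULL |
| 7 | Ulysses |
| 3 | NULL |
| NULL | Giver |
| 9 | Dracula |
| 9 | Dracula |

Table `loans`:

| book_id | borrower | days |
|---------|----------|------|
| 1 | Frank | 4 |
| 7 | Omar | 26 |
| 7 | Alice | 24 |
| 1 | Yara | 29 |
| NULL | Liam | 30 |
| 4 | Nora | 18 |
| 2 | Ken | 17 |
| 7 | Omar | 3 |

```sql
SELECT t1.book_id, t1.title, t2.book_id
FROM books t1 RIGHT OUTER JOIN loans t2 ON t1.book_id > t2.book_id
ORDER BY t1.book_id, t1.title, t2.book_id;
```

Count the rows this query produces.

43

RIGHT JOIN keeps every row from `loans`; unmatched rows get NULL for `books`'s columns.
Matching on t1.book_id > t2.book_id. A NULL in a compared column never satisfies the condition.
- book_id=7: 4 matching t2 row(s), so 4 row(s) emitted.
- book_id=8: 7 matching t2 row(s), so 7 row(s) emitted.
- book_id=8: 7 matching t2 row(s), so 7 row(s) emitted.
- book_id=4: 3 matching t2 row(s), so 3 row(s) emitted.
- book_id=7: 4 matching t2 row(s), so 4 row(s) emitted.
- book_id=3: 3 matching t2 row(s), so 3 row(s) emitted.
- book_id=NULL: no matching t2 row.
- book_id=9: 7 matching t2 row(s), so 7 row(s) emitted.
- book_id=9: 7 matching t2 row(s), so 7 row(s) emitted.
- 1 t2 row(s) had no t1 match → kept, t1 columns NULL.
Total: 42 matched + 1 padded = 43 rows.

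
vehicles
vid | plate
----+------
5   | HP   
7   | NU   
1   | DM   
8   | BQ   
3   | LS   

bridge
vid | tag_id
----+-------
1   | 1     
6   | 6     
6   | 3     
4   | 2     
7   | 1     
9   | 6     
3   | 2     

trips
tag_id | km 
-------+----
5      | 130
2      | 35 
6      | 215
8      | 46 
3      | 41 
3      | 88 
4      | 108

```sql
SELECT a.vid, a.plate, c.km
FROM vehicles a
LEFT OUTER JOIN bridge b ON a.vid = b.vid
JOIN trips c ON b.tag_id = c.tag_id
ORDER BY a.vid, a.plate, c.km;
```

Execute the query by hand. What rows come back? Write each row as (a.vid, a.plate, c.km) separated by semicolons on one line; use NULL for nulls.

(3, LS, 35)

Evaluate left to right. First `vehicles a LEFT JOIN bridge b` on vid: 5 row(s).
Then INNER JOIN `trips c` on tag_id: keep only rows whose b.tag_id appears in c.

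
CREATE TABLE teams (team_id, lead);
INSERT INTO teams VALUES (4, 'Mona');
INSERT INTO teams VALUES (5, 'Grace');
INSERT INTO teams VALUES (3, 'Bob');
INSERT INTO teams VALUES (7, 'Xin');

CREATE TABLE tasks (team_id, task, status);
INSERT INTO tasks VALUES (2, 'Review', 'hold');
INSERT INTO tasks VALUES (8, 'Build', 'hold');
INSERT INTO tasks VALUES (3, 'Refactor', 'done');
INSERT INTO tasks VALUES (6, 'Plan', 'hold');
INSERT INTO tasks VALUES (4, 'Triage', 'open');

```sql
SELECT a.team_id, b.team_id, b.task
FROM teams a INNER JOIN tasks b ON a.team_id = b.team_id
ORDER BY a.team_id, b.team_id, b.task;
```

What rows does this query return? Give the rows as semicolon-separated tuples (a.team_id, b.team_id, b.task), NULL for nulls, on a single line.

(3, 3, Refactor); (4, 4, Triage)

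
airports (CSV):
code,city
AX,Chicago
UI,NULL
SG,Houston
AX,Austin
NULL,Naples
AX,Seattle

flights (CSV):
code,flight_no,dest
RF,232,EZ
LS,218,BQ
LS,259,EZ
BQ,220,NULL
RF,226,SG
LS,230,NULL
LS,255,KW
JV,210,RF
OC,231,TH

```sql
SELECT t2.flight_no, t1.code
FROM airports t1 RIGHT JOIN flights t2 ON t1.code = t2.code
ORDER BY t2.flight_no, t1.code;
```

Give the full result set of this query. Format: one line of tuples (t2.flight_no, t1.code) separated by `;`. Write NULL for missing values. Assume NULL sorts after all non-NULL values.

(210, NULL); (218, NULL); (220, NULL); (226, NULL); (230, NULL); (231, NULL); (232, NULL); (255, NULL); (259, NULL)

RIGHT JOIN keeps every row from `flights`; unmatched rows get NULL for `airports`'s columns.
Matching on t1.code = t2.code. A NULL in a compared column never satisfies the condition.
Matched pairs: 0; unmatched t2 rows kept: 9.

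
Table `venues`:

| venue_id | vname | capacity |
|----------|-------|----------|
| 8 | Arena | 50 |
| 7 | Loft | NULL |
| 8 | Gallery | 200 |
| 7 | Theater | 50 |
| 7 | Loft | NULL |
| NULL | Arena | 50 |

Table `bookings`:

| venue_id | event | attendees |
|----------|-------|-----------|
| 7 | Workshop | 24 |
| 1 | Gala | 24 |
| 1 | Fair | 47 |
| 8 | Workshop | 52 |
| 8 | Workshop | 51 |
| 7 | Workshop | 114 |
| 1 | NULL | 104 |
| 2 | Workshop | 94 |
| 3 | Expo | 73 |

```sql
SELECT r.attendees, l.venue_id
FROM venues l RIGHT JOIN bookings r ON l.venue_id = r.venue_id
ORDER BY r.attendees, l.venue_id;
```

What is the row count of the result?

15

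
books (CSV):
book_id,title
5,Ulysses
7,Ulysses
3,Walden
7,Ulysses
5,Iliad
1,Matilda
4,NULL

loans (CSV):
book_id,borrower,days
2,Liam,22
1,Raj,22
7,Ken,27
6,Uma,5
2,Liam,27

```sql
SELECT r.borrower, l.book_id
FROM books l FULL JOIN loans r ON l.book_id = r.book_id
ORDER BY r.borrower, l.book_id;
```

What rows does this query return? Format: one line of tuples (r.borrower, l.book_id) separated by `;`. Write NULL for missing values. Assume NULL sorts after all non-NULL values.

FULL OUTER JOIN keeps every row from both sides; unmatched rows get NULL for the other side's columns.
Matching on l.book_id = r.book_id.
Matched pairs: 3; unmatched l rows kept: 4; unmatched r rows kept: 3.

(Ken, 7); (Ken, 7); (Liam, NULL); (Liam, NULL); (Raj, 1); (Uma, NULL); (NULL, 3); (NULL, 4); (NULL, 5); (NULL, 5)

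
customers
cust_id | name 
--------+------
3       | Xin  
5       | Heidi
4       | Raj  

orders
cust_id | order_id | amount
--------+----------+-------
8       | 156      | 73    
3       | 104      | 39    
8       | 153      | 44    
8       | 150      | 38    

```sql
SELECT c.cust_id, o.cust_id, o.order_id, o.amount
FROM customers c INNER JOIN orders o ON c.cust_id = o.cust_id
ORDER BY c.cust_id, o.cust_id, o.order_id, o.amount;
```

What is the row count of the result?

INNER JOIN keeps only pairs where the ON condition holds.
Matching on c.cust_id = o.cust_id.
- c (cust_id=3) pairs with 1 row(s) of o.
- c (cust_id=5) has no partner → excluded.
- c (cust_id=4) has no partner → excluded.
Total: 1 rows.

1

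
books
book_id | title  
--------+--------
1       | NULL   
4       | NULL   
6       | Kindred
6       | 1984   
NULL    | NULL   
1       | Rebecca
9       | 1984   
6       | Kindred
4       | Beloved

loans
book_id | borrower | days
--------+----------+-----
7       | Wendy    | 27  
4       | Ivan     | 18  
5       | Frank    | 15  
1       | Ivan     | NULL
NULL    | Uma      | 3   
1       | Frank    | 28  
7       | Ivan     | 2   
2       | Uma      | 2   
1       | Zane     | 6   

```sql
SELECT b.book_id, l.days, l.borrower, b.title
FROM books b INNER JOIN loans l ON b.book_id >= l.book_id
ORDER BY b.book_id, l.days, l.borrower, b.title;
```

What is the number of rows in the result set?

42

INNER JOIN keeps only pairs where the ON condition holds.
Matching on b.book_id >= l.book_id. A NULL in a compared column never satisfies the condition.
Matched pairs: 42.
Total: 42 rows.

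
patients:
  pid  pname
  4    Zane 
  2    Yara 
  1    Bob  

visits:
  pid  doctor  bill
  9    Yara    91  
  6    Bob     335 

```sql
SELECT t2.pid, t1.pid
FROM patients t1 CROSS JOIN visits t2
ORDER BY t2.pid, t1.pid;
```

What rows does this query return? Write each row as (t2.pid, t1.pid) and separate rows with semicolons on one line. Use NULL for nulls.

(6, 1); (6, 2); (6, 4); (9, 1); (9, 2); (9, 4)

CROSS JOIN pairs every row of `patients` with every row of `visits`: 3 × 2 = 6 rows.
After projecting and ordering:
t2.pid | t1.pid
6 | 1
6 | 2
6 | 4
9 | 1
9 | 2
9 | 4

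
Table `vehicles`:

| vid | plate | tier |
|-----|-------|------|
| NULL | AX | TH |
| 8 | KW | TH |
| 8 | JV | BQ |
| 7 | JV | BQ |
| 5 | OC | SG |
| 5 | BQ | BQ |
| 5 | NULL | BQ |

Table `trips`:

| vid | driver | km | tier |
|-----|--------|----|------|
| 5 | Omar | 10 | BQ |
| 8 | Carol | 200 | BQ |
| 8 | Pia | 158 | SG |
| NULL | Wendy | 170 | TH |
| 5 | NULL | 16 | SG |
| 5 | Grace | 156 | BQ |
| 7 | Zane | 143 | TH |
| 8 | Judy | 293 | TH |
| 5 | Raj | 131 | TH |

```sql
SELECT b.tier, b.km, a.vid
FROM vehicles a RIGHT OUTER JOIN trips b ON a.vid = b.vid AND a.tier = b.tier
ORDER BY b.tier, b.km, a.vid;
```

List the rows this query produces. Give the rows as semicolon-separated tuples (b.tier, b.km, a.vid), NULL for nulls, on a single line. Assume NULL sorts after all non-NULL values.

RIGHT JOIN keeps every row from `trips`; unmatched rows get NULL for `vehicles`'s columns.
Matching on a.vid = b.vid AND a.tier = b.tier. A NULL in a compared column never satisfies the condition.
Matched pairs: 7; unmatched b rows kept: 4.

(BQ, 10, 5); (BQ, 10, 5); (BQ, 156, 5); (BQ, 156, 5); (BQ, 200, 8); (SG, 16, 5); (SG, 158, NULL); (TH, 131, NULL); (TH, 143, NULL); (TH, 170, NULL); (TH, 293, 8)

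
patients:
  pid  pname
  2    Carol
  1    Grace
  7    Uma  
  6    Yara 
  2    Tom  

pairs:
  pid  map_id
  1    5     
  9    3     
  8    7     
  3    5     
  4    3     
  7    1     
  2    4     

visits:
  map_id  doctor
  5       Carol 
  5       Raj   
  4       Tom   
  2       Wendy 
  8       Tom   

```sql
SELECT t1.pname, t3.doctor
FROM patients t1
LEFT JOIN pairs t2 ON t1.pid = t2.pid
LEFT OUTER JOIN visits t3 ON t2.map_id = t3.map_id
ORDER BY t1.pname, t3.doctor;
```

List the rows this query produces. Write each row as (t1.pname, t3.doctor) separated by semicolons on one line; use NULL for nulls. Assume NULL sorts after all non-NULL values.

Step 1 — t1 LEFT JOIN t2 on pid → 5 row(s).
Then LEFT JOIN `visits t3` on map_id: each of those 5 rows is kept; rows whose t2.map_id has no match in t3 get NULL for t3's columns.

(Carol, Tom); (Grace, Carol); (Grace, Raj); (Tom, Tom); (Uma, NULL); (Yara, NULL)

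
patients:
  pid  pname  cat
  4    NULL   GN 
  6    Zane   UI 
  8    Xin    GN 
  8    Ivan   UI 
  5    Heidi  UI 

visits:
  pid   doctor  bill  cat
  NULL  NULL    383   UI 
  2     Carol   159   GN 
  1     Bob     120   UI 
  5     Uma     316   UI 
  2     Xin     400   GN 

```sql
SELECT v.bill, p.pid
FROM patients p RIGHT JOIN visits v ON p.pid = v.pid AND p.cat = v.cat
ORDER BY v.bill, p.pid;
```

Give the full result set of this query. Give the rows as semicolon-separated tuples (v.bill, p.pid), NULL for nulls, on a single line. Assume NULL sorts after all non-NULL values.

RIGHT JOIN keeps every row from `visits`; unmatched rows get NULL for `patients`'s columns.
Matching on p.pid = v.pid AND p.cat = v.cat. A NULL in a compared column never satisfies the condition.
- pid=4, cat=GN: no matching v row.
- pid=6, cat=UI: no matching v row.
- pid=8, cat=GN: no matching v row.
- pid=8, cat=UI: no matching v row.
- pid=5, cat=UI: 1 matching v row(s), so 1 row(s) emitted.
- plus 4 unmatched v row(s), each kept with NULL p columns.
After projecting and ordering:
v.bill | p.pid
120 | NULL
159 | NULL
316 | 5
383 | NULL
400 | NULL

(120, NULL); (159, NULL); (316, 5); (383, NULL); (400, NULL)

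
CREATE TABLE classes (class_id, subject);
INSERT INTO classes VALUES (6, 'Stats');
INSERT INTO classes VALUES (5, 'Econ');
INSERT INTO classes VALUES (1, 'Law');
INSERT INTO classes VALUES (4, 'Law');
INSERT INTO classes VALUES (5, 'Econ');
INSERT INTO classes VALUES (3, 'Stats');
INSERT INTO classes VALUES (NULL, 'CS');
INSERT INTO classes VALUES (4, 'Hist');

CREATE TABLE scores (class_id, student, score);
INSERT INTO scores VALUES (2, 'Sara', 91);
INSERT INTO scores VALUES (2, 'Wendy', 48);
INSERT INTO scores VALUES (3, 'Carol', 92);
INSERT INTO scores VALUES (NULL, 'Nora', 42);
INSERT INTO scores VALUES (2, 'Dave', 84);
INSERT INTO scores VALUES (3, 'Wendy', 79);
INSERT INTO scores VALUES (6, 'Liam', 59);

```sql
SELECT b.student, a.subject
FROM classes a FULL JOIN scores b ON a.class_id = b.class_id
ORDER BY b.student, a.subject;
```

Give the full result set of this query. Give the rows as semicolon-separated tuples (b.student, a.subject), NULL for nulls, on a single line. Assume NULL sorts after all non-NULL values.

FULL OUTER JOIN keeps every row from both sides; unmatched rows get NULL for the other side's columns.
Matching on a.class_id = b.class_id. A NULL in a compared column never satisfies the condition.
Matched pairs: 3; unmatched a rows kept: 6; unmatched b rows kept: 4.

(Carol, Stats); (Dave, NULL); (Liam, Stats); (Nora, NULL); (Sara, NULL); (Wendy, Stats); (Wendy, NULL); (NULL, CS); (NULL, Econ); (NULL, Econ); (NULL, Hist); (NULL, Law); (NULL, Law)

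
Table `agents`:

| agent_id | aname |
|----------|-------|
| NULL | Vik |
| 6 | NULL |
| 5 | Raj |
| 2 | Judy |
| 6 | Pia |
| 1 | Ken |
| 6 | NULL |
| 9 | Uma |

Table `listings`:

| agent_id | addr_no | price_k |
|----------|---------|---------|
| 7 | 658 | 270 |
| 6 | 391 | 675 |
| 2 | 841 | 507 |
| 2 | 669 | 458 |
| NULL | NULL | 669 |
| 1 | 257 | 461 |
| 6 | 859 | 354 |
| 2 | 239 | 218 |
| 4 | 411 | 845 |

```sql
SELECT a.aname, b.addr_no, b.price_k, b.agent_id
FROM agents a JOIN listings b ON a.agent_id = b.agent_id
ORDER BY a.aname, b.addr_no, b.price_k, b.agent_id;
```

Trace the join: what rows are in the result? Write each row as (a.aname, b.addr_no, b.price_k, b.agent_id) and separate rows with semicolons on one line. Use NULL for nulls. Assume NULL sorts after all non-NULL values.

INNER JOIN keeps only pairs where the ON condition holds.
Matching on a.agent_id = b.agent_id. A NULL in a compared column never satisfies the condition.
- a[0] agent_id=NULL → no match; dropped.
- a[1] agent_id=6 → 2 match(es) in b → 2 row(s).
- a[2] agent_id=5 → no match; dropped.
- a[3] agent_id=2 → 3 match(es) in b → 3 row(s).
- a[4] agent_id=6 → 2 match(es) in b → 2 row(s).
- a[5] agent_id=1 → 1 match(es) in b → 1 row(s).
- a[6] agent_id=6 → 2 match(es) in b → 2 row(s).
- a[7] agent_id=9 → no match; dropped.
After projecting and ordering:
a.aname | b.addr_no | b.price_k | b.agent_id
Judy | 239 | 218 | 2
Judy | 669 | 458 | 2
Judy | 841 | 507 | 2
Ken | 257 | 461 | 1
Pia | 391 | 675 | 6
Pia | 859 | 354 | 6
NULL | 391 | 675 | 6
NULL | 391 | 675 | 6
NULL | 859 | 354 | 6
NULL | 859 | 354 | 6

(Judy, 239, 218, 2); (Judy, 669, 458, 2); (Judy, 841, 507, 2); (Ken, 257, 461, 1); (Pia, 391, 675, 6); (Pia, 859, 354, 6); (NULL, 391, 675, 6); (NULL, 391, 675, 6); (NULL, 859, 354, 6); (NULL, 859, 354, 6)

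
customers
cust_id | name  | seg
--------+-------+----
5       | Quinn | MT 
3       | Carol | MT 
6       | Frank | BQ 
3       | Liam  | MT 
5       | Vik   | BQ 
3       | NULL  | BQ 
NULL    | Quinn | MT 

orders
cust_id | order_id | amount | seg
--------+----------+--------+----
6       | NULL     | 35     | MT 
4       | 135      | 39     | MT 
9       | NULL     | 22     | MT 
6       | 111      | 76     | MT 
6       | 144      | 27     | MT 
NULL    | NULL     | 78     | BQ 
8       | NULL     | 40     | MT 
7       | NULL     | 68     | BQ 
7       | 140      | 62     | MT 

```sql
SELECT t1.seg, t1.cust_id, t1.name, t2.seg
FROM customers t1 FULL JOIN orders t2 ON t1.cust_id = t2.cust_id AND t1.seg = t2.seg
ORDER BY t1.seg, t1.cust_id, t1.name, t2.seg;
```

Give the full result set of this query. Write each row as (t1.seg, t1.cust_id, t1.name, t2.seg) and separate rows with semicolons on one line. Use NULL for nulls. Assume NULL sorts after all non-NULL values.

FULL OUTER JOIN keeps every row from both sides; unmatched rows get NULL for the other side's columns.
Matching on t1.cust_id = t2.cust_id AND t1.seg = t2.seg. A NULL in a compared column never satisfies the condition.
- cust_id=5, seg=MT: no t2 row matches, row kept with t2 columns NULL.
- cust_id=3, seg=MT: no t2 row matches, row kept with t2 columns NULL.
- cust_id=6, seg=BQ: no t2 row matches, row kept with t2 columns NULL.
- cust_id=3, seg=MT: no t2 row matches, row kept with t2 columns NULL.
- cust_id=5, seg=BQ: no t2 row matches, row kept with t2 columns NULL.
- cust_id=3, seg=BQ: no t2 row matches, row kept with t2 columns NULL.
- cust_id=NULL, seg=MT: no t2 row matches, row kept with t2 columns NULL.
- plus 9 unmatched t2 row(s), each kept with NULL t1 columns.

(BQ, 3, NULL, NULL); (BQ, 5, Vik, NULL); (BQ, 6, Frank, NULL); (MT, 3, Carol, NULL); (MT, 3, Liam, NULL); (MT, 5, Quinn, NULL); (MT, NULL, Quinn, NULL); (NULL, NULL, NULL, BQ); (NULL, NULL, NULL, BQ); (NULL, NULL, NULL, MT); (NULL, NULL, NULL, MT); (NULL, NULL, NULL, MT); (NULL, NULL, NULL, MT); (NULL, NULL, NULL, MT); (NULL, NULL, NULL, MT); (NULL, NULL, NULL, MT)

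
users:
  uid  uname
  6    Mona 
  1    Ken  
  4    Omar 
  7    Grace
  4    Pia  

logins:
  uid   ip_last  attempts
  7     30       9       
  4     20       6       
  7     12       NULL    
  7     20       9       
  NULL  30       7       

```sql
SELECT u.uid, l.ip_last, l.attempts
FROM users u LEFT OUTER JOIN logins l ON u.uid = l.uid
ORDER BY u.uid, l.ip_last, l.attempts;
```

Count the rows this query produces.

LEFT JOIN keeps every row from `users`; unmatched rows get NULL for `logins`'s columns.
Matching on u.uid = l.uid. A NULL in a compared column never satisfies the condition.
Matched pairs: 5; unmatched u rows kept: 2.
Total: 5 matched + 2 padded = 7 rows.

7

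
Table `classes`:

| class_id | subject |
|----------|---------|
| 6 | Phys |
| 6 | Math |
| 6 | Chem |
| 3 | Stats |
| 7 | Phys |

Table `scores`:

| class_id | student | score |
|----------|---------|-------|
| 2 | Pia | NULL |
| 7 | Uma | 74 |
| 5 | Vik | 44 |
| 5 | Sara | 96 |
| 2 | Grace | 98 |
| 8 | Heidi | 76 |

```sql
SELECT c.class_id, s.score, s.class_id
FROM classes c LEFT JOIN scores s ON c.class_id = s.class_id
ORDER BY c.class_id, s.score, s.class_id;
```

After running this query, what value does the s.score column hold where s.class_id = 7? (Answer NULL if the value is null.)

74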